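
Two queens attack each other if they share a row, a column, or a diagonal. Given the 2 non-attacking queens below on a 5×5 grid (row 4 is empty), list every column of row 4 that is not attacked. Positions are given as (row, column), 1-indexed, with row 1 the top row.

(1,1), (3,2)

(1,1) attacks row 4 at column 1 and diagonals 4.
(3,2) attacks row 4 at column 2 and diagonals 1, 3.
Attacked columns: {1, 2, 3, 4}. Safe: {5}.

columns 5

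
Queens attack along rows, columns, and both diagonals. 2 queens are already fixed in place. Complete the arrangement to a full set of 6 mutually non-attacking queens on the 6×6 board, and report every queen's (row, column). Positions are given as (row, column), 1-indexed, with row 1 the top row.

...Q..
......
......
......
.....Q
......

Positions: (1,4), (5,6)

(1,4) (2,1) (3,5) (4,2) (5,6) (6,3)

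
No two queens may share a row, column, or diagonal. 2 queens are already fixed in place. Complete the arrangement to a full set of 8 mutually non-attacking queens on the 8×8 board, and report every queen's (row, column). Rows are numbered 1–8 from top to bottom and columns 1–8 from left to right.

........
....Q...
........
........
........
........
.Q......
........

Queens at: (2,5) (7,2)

(1,7) (2,5) (3,3) (4,1) (5,6) (6,8) (7,2) (8,4)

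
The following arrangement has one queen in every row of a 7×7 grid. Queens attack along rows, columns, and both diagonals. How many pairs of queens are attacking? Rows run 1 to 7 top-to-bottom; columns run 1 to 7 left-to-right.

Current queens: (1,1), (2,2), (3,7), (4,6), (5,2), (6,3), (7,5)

4

Same column: (2,2)–(5,2) (column 2).
Same diagonal: (1,1)–(2,2) (|1−2| = |1−2| = 1); (3,7)–(4,6) (|3−4| = |7−6| = 1); (5,2)–(6,3) (|5−6| = |2−3| = 1).
Total attacking pairs: 4.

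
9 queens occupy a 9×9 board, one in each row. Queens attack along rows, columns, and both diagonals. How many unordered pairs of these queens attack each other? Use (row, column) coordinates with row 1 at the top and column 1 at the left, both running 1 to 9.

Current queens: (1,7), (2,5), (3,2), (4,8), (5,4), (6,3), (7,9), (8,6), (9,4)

3

Same column: (5,4)–(9,4) (column 4).
Same diagonal: (3,2)–(5,4) (|3−5| = |2−4| = 2); (5,4)–(6,3) (|5−6| = |4−3| = 1).
Total attacking pairs: 3.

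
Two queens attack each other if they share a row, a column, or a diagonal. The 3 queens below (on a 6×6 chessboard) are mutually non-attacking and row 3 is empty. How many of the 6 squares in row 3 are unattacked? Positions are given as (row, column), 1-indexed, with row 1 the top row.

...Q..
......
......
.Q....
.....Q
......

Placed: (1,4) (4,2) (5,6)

(1,4) attacks row 3 at column 4 and diagonals 2, 6.
(4,2) attacks row 3 at column 2 and diagonals 1, 3.
(5,6) attacks row 3 at column 6 and diagonals 4.
Attacked columns: {1, 2, 3, 4, 6}. Safe: {5}.

1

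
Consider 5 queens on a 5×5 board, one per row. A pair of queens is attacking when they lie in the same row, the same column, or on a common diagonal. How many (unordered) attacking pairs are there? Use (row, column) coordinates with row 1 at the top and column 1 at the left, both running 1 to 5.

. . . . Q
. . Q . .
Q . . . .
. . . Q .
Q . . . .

Same column: (3,1)–(5,1) (column 1).
Same diagonal: (1,5)–(5,1) (|1−5| = |5−1| = 4).
Total attacking pairs: 2.

2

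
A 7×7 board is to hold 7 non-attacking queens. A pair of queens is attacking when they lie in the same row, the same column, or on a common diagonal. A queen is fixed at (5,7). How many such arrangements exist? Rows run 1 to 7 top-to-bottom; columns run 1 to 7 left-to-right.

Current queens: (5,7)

6

Branch on row 1: col 1 → 1; col 2 → 2; col 4 → 0; col 5 → 1; col 6 → 2.
Sum: 1 + 2 + 0 + 1 + 2 = 6.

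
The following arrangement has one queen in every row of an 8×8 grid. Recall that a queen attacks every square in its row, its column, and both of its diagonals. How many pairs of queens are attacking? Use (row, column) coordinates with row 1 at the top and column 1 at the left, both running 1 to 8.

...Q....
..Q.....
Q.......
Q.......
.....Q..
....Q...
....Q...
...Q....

10

Same column: (1,4)–(8,4) (column 4); (3,1)–(4,1) (column 1); (6,5)–(7,5) (column 5).
Same diagonal: (1,4)–(2,3) (|1−2| = |4−3| = 1); (1,4)–(4,1) (|1−4| = |4−1| = 3); (2,3)–(4,1) (|2−4| = |3−1| = 2); (2,3)–(5,6) (|2−5| = |3−6| = 3); (3,1)–(7,5) (|3−7| = |1−5| = 4); (5,6)–(6,5) (|5−6| = |6−5| = 1); (7,5)–(8,4) (|7−8| = |5−4| = 1).
Total attacking pairs: 10.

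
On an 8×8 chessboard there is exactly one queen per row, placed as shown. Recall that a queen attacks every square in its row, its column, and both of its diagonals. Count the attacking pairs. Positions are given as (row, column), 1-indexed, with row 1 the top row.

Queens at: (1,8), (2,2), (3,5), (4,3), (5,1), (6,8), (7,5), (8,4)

5

Same column: (1,8)–(6,8) (column 8); (3,5)–(7,5) (column 5).
Same diagonal: (3,5)–(6,8) (|3−6| = |5−8| = 3); (5,1)–(8,4) (|5−8| = |1−4| = 3); (7,5)–(8,4) (|7−8| = |5−4| = 1).
Total attacking pairs: 5.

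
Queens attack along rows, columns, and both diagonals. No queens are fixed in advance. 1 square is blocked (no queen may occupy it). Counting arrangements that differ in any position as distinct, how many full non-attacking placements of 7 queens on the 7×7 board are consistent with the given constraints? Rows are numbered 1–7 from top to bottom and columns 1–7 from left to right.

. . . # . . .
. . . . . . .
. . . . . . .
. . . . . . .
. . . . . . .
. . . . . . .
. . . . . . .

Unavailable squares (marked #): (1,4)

Branch on row 1: col 1 → 4; col 2 → 7; col 3 → 6; col 5 → 6; col 6 → 7; col 7 → 4.
Sum: 4 + 7 + 6 + 6 + 7 + 4 = 34.

34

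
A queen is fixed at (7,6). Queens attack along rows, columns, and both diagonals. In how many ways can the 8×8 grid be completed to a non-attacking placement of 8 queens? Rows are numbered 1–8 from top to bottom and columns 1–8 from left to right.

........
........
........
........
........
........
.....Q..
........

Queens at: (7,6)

14

Branch on row 1: col 1 → 1; col 2 → 3; col 3 → 0; col 4 → 3; col 5 → 6; col 7 → 1; col 8 → 0.
Sum: 1 + 3 + 0 + 3 + 6 + 1 + 0 = 14.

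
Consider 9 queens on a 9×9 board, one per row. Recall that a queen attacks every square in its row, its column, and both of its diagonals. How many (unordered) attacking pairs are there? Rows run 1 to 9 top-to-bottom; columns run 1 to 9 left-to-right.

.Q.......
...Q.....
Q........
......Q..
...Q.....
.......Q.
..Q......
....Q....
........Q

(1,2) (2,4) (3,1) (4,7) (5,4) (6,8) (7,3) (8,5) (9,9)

Same column: (2,4)–(5,4) (column 4).
Same diagonal: (2,4)–(6,8) (|2−6| = |4−8| = 4).
Total attacking pairs: 2.

2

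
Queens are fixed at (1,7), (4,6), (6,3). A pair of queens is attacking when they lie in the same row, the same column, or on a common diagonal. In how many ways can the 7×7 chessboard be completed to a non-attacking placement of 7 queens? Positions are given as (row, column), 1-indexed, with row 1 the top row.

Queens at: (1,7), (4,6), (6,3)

1

Branch on row 2: col 1 → 0; col 2 → 1; col 5 → 0.
Sum: 0 + 1 + 0 = 1.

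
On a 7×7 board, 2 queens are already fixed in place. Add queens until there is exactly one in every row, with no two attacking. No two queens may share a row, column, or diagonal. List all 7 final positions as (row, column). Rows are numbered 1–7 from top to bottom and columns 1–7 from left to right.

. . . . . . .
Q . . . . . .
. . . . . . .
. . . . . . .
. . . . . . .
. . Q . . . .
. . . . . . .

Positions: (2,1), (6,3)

Row 1: attacked by (2,1)→{1,2}; (6,3)→{3}. Safe: 4, 5, 6, 7. Place at column 4.
Row 3: attacked by (1,4)→{2,4,6}; (2,1)→{1,2}; (6,3)→{3,6}. Safe: 5, 7. Place at column 5.
Row 4: attacked by (1,4)→{1,4,7}; (2,1)→{1,3}; (3,5)→{4,5,6}; (6,3)→{1,3,5}. Safe: 2. Place at column 2.
Row 5: attacked by (1,4)→{4}; (2,1)→{1,4}; (3,5)→{3,5,7}; (4,2)→{1,2,3}; (6,3)→{2,3,4}. Safe: 6. Place at column 6.
Row 7: attacked by (1,4)→{4}; (2,1)→{1,6}; (3,5)→{1,5}; (4,2)→{2,5}; (5,6)→{4,6}; (6,3)→{2,3,4}. Safe: 7. Place at column 7.
Columns [4, 1, 5, 2, 6, 3, 7], r−c [-3, 1, -2, 2, -1, 3, 0], r+c [5, 3, 8, 6, 11, 9, 14] are all distinct, so no two queens attack.

(1,4) (2,1) (3,5) (4,2) (5,6) (6,3) (7,7)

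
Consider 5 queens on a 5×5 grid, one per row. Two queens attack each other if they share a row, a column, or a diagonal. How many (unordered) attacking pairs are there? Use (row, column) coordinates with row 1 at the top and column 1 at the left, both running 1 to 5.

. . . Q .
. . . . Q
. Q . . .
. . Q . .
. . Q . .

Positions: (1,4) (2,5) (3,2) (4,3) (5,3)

5

Same column: (4,3)–(5,3) (column 3).
Same diagonal: (1,4)–(2,5) (|1−2| = |4−5| = 1); (1,4)–(3,2) (|1−3| = |4−2| = 2); (2,5)–(4,3) (|2−4| = |5−3| = 2); (3,2)–(4,3) (|3−4| = |2−3| = 1).
Total attacking pairs: 5.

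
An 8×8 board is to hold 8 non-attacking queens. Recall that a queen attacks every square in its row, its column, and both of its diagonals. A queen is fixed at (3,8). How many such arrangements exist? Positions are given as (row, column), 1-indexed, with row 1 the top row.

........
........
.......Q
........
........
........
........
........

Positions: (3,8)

Branch on row 1: col 1 → 2; col 2 → 1; col 3 → 4; col 4 → 4; col 5 → 4; col 7 → 1.
Sum: 2 + 1 + 4 + 4 + 4 + 1 = 16.

16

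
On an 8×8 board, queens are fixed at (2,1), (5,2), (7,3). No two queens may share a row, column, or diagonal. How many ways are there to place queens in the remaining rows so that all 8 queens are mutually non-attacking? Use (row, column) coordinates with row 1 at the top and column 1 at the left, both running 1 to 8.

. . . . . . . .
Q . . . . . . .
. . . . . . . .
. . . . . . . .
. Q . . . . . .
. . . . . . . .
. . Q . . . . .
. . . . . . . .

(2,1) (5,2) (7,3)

Branch on row 1: col 4 → 1; col 5 → 1; col 7 → 0; col 8 → 0.
Sum: 1 + 1 + 0 + 0 = 2.

2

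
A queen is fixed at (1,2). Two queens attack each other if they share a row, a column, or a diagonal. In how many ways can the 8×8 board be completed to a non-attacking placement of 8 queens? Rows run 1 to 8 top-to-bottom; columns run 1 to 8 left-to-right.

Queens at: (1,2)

8

Branch on row 2: col 4 → 1; col 5 → 2; col 6 → 2; col 7 → 2; col 8 → 1.
Sum: 1 + 2 + 2 + 2 + 1 = 8.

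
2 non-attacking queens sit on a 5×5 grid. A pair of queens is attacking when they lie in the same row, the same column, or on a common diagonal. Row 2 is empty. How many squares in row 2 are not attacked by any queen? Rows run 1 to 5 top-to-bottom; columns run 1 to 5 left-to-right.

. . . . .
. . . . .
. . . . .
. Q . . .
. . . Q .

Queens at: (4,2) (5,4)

2

(4,2) attacks row 2 at column 2 and diagonals 4.
(5,4) attacks row 2 at column 4 and diagonals 1.
Attacked columns: {1, 2, 4}. Safe: {3, 5}.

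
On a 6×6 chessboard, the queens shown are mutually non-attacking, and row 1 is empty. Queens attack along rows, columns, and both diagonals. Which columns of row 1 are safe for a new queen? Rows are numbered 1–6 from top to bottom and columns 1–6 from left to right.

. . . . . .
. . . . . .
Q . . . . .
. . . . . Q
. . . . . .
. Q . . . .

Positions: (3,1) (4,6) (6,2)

(3,1) attacks row 1 at column 1 and diagonals 3.
(4,6) attacks row 1 at column 6 and diagonals 3.
(6,2) attacks row 1 at column 2.
Attacked columns: {1, 2, 3, 6}. Safe: {4, 5}.

columns 4, 5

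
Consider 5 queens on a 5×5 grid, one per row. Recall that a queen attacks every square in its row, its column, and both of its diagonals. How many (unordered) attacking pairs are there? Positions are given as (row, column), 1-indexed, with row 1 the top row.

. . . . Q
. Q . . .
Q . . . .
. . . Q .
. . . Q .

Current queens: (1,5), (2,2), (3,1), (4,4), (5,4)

3

Same column: (4,4)–(5,4) (column 4).
Same diagonal: (2,2)–(3,1) (|2−3| = |2−1| = 1); (2,2)–(4,4) (|2−4| = |2−4| = 2).
Total attacking pairs: 3.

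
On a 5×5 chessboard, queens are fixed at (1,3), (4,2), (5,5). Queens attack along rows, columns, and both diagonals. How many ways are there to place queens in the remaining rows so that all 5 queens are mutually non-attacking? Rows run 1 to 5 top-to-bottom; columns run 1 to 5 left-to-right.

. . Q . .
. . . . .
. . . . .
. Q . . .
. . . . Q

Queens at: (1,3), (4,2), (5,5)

1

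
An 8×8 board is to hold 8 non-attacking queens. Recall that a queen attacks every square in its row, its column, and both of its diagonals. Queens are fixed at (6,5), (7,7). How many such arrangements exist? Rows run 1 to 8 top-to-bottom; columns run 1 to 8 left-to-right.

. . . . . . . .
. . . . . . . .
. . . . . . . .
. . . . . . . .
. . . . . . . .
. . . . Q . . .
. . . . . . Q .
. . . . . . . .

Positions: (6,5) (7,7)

4

Branch on row 1: col 2 → 1; col 3 → 2; col 4 → 0; col 6 → 0; col 8 → 1.
Sum: 1 + 2 + 0 + 0 + 1 = 4.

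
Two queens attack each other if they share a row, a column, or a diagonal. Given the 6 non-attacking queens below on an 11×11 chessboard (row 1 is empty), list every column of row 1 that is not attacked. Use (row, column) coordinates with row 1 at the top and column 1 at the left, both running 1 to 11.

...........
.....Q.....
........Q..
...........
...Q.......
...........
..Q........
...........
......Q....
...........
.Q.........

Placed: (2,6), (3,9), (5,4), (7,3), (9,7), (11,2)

(2,6) attacks row 1 at column 6 and diagonals 5, 7.
(3,9) attacks row 1 at column 9 and diagonals 7, 11.
(5,4) attacks row 1 at column 4 and diagonals 8.
(7,3) attacks row 1 at column 3 and diagonals 9.
(9,7) attacks row 1 at column 7.
(11,2) attacks row 1 at column 2.
Attacked columns: {2, 3, 4, 5, 6, 7, 8, 9, 11}. Safe: {1, 10}.

columns 1, 10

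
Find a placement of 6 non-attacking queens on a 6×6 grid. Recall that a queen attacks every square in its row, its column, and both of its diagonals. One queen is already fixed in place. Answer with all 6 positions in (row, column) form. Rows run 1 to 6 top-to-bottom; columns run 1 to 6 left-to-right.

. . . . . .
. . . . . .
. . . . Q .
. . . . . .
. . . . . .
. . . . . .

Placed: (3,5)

(1,4) (2,1) (3,5) (4,2) (5,6) (6,3)

Row 1: attacked by (3,5)→{3,5}. Safe: 1, 2, 4, 6. Place at column 4.
Row 2: attacked by (1,4)→{3,4,5}; (3,5)→{4,5,6}. Safe: 1, 2. Place at column 1.
Row 4: attacked by (1,4)→{1,4}; (2,1)→{1,3}; (3,5)→{4,5,6}. Safe: 2. Place at column 2.
Row 5: attacked by (1,4)→{4}; (2,1)→{1,4}; (3,5)→{3,5}; (4,2)→{1,2,3}. Safe: 6. Place at column 6.
Row 6: attacked by (1,4)→{4}; (2,1)→{1,5}; (3,5)→{2,5}; (4,2)→{2,4}; (5,6)→{5,6}. Safe: 3. Place at column 3.
Columns [4, 1, 5, 2, 6, 3], r−c [-3, 1, -2, 2, -1, 3], r+c [5, 3, 8, 6, 11, 9] are all distinct, so no two queens attack.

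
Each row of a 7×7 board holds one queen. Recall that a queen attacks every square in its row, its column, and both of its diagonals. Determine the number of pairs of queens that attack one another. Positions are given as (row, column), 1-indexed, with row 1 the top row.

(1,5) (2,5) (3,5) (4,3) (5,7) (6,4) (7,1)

6

Same column: (1,5)–(2,5) (column 5); (1,5)–(3,5) (column 5); (2,5)–(3,5) (column 5).
Same diagonal: (2,5)–(4,3) (|2−4| = |5−3| = 2); (3,5)–(5,7) (|3−5| = |5−7| = 2); (3,5)–(7,1) (|3−7| = |5−1| = 4).
Total attacking pairs: 6.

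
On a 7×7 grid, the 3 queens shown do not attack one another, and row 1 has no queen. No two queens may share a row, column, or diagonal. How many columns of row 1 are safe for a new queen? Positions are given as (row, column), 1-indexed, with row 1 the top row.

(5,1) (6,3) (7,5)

(5,1) attacks row 1 at column 1 and diagonals 5.
(6,3) attacks row 1 at column 3.
(7,5) attacks row 1 at column 5.
Attacked columns: {1, 3, 5}. Safe: {2, 4, 6, 7}.

4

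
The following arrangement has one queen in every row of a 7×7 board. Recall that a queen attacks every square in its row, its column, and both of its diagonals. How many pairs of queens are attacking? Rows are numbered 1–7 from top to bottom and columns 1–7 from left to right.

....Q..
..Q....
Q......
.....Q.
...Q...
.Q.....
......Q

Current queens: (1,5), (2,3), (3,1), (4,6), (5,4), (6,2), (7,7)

0

All columns are distinct and no two queens satisfy |Δrow| = |Δcol|, so no pair attacks.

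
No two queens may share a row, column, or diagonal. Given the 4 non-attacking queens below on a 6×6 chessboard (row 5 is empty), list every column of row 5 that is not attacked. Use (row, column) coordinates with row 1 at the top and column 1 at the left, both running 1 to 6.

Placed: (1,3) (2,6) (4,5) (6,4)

columns 1, 2

(1,3) attacks row 5 at column 3.
(2,6) attacks row 5 at column 6 and diagonals 3.
(4,5) attacks row 5 at column 5 and diagonals 4, 6.
(6,4) attacks row 5 at column 4 and diagonals 3, 5.
Attacked columns: {3, 4, 5, 6}. Safe: {1, 2}.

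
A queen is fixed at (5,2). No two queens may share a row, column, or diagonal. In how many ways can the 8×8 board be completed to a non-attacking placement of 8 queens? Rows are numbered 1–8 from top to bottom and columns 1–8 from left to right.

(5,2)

Branch on row 1: col 1 → 1; col 3 → 0; col 4 → 3; col 5 → 3; col 7 → 0; col 8 → 1.
Sum: 1 + 0 + 3 + 3 + 0 + 1 = 8.

8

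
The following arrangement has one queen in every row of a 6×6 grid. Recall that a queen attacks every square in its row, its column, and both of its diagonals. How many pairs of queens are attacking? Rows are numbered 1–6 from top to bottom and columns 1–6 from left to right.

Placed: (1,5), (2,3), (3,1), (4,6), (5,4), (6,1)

Same column: (3,1)–(6,1) (column 1).
Total attacking pairs: 1.

1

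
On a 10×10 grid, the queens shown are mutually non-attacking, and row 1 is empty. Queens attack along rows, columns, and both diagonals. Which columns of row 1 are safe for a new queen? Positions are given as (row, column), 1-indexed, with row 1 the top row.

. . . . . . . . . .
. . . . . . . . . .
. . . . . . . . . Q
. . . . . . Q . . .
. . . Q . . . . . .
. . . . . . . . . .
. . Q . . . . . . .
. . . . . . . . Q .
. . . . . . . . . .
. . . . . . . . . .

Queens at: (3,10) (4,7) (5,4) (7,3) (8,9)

columns 1, 5, 6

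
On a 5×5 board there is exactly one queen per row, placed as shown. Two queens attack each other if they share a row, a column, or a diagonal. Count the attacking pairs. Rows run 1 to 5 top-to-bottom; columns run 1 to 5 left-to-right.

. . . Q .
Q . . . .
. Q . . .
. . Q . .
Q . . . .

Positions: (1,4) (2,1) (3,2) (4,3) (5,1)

Same column: (2,1)–(5,1) (column 1).
Same diagonal: (1,4)–(3,2) (|1−3| = |4−2| = 2); (2,1)–(3,2) (|2−3| = |1−2| = 1); (2,1)–(4,3) (|2−4| = |1−3| = 2); (3,2)–(4,3) (|3−4| = |2−3| = 1).
Total attacking pairs: 5.

5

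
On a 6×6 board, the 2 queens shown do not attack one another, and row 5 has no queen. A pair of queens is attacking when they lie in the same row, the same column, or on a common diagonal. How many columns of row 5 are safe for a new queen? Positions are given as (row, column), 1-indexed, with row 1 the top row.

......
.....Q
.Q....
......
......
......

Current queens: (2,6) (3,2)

(2,6) attacks row 5 at column 6 and diagonals 3.
(3,2) attacks row 5 at column 2 and diagonals 4.
Attacked columns: {2, 3, 4, 6}. Safe: {1, 5}.

2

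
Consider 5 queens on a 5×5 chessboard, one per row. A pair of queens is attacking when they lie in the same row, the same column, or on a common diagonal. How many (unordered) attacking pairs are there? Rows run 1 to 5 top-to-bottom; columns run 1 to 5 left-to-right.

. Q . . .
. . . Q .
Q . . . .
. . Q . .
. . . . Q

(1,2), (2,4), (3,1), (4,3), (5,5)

0

All columns are distinct and no two queens satisfy |Δrow| = |Δcol|, so no pair attacks.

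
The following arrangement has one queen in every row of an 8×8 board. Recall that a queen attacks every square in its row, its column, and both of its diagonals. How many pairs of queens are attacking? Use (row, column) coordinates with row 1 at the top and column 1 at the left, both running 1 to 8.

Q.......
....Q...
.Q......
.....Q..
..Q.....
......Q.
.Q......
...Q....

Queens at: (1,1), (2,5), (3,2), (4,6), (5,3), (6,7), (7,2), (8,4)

Same column: (3,2)–(7,2) (column 2).
Total attacking pairs: 1.

1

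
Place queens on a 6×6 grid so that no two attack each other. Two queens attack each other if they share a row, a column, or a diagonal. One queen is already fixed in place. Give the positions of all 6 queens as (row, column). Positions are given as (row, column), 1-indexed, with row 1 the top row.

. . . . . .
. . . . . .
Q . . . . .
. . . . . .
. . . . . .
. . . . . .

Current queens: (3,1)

(1,5) (2,3) (3,1) (4,6) (5,4) (6,2)

Row 1: attacked by (3,1)→{1,3}. Safe: 2, 4, 5, 6. Place at column 5.
Row 2: attacked by (1,5)→{4,5,6}; (3,1)→{1,2}. Safe: 3. Place at column 3.
Row 4: attacked by (1,5)→{2,5}; (2,3)→{1,3,5}; (3,1)→{1,2}. Safe: 4, 6. Place at column 6.
Row 5: attacked by (1,5)→{1,5}; (2,3)→{3,6}; (3,1)→{1,3}; (4,6)→{5,6}. Safe: 2, 4. Place at column 4.
Row 6: attacked by (1,5)→{5}; (2,3)→{3}; (3,1)→{1,4}; (4,6)→{4,6}; (5,4)→{3,4,5}. Safe: 2. Place at column 2.
Columns [5, 3, 1, 6, 4, 2], r−c [-4, -1, 2, -2, 1, 4], r+c [6, 5, 4, 10, 9, 8] are all distinct, so no two queens attack.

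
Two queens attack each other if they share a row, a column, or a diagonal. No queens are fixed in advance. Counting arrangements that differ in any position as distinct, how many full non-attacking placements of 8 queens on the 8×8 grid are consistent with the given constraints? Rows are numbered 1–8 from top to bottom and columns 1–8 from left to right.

Branch on row 1: col 1 → 4; col 2 → 8; col 3 → 16; col 4 → 18; col 5 → 18; col 6 → 16; col 7 → 8; col 8 → 4.
Sum: 4 + 8 + 16 + 18 + 18 + 16 + 8 + 4 = 92.
(This is the classic 8-queens count.)

92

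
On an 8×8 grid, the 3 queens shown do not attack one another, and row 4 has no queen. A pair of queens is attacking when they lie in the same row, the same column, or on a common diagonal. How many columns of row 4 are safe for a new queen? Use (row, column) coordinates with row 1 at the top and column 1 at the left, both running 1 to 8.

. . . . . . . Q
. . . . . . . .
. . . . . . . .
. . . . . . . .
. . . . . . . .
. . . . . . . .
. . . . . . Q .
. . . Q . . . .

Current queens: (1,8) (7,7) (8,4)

(1,8) attacks row 4 at column 8 and diagonals 5.
(7,7) attacks row 4 at column 7 and diagonals 4.
(8,4) attacks row 4 at column 4 and diagonals 8.
Attacked columns: {4, 5, 7, 8}. Safe: {1, 2, 3, 6}.

4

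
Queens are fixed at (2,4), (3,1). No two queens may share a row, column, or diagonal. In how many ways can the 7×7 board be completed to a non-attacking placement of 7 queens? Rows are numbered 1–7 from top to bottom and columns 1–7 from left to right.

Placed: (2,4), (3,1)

Branch on row 1: col 2 → 1; col 6 → 0; col 7 → 1.
Sum: 1 + 0 + 1 = 2.

2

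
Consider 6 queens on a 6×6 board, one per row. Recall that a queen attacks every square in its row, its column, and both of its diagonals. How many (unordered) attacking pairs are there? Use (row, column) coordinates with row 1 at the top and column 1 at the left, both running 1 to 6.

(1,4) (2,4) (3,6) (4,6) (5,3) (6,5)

Same column: (1,4)–(2,4) (column 4); (3,6)–(4,6) (column 6).
Same diagonal: (1,4)–(3,6) (|1−3| = |4−6| = 2); (2,4)–(4,6) (|2−4| = |4−6| = 2).
Total attacking pairs: 4.

4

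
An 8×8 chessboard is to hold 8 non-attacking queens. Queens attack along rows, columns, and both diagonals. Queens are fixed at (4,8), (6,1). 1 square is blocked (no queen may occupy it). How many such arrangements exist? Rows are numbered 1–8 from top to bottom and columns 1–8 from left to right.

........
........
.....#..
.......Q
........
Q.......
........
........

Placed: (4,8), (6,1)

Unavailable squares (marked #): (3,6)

3

Branch on row 1: col 2 → 0; col 3 → 1; col 4 → 1; col 7 → 1.
Sum: 0 + 1 + 1 + 1 = 3.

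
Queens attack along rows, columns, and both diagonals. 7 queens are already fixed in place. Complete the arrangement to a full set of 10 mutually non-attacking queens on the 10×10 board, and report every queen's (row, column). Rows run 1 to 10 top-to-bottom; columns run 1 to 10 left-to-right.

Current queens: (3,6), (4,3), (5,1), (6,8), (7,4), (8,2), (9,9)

(1,7) (2,10) (3,6) (4,3) (5,1) (6,8) (7,4) (8,2) (9,9) (10,5)

Row 1: attacked by (3,6)→{4,6,8}; (4,3)→{3,6}; (5,1)→{1,5}; (6,8)→{3,8}; (7,4)→{4,10}; (8,2)→{2,9}; (9,9)→{1,9}. Safe: 7. Place at column 7.
Row 2: attacked by (1,7)→{6,7,8}; (3,6)→{5,6,7}; (4,3)→{1,3,5}; (5,1)→{1,4}; (6,8)→{4,8}; (7,4)→{4,9}; (8,2)→{2,8}; (9,9)→{2,9}. Safe: 10. Place at column 10.
Row 10: attacked by (1,7)→{7}; (2,10)→{2,10}; (3,6)→{6}; (4,3)→{3,9}; (5,1)→{1,6}; (6,8)→{4,8}; (7,4)→{1,4,7}; (8,2)→{2,4}; (9,9)→{8,9,10}. Safe: 5. Place at column 5.
Columns [7, 10, 6, 3, 1, 8, 4, 2, 9, 5], r−c [-6, -8, -3, 1, 4, -2, 3, 6, 0, 5], r+c [8, 12, 9, 7, 6, 14, 11, 10, 18, 15] are all distinct, so no two queens attack.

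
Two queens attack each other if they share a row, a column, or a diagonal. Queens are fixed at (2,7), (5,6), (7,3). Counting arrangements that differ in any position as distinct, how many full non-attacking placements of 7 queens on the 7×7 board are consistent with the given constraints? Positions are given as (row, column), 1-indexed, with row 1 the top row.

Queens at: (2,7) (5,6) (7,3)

Branch on row 1: col 1 → 0; col 4 → 1; col 5 → 1.
Sum: 0 + 1 + 1 = 2.

2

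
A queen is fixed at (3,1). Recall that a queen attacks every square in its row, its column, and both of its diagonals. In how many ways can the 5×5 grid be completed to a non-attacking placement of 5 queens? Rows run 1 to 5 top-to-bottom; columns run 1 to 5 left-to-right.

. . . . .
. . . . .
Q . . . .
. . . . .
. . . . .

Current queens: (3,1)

2

Branch on row 1: col 2 → 1; col 4 → 0; col 5 → 1.
Sum: 1 + 0 + 1 = 2.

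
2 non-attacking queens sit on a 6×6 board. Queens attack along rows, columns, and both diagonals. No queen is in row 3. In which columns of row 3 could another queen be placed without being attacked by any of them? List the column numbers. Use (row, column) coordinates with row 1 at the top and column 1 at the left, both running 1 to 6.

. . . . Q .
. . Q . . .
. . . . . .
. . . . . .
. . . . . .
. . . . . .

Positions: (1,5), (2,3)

(1,5) attacks row 3 at column 5 and diagonals 3.
(2,3) attacks row 3 at column 3 and diagonals 2, 4.
Attacked columns: {2, 3, 4, 5}. Safe: {1, 6}.

columns 1, 6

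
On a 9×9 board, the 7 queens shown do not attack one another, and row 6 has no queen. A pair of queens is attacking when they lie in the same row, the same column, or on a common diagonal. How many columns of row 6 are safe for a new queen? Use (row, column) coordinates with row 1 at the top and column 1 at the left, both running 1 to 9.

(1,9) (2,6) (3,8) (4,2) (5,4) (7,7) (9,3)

(1,9) attacks row 6 at column 9 and diagonals 4.
(2,6) attacks row 6 at column 6 and diagonals 2.
(3,8) attacks row 6 at column 8 and diagonals 5.
(4,2) attacks row 6 at column 2 and diagonals 4.
(5,4) attacks row 6 at column 4 and diagonals 3, 5.
(7,7) attacks row 6 at column 7 and diagonals 6, 8.
(9,3) attacks row 6 at column 3 and diagonals 6.
Attacked columns: {2, 3, 4, 5, 6, 7, 8, 9}. Safe: {1}.

1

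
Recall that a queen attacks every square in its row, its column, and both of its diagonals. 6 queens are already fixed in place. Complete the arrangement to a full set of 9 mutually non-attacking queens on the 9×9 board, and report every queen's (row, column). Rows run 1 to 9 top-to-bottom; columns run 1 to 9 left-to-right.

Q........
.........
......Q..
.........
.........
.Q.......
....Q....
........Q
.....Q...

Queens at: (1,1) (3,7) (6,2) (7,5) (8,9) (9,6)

Row 2: attacked by (1,1)→{1,2}; (3,7)→{6,7,8}; (6,2)→{2,6}; (7,5)→{5}; (8,9)→{3,9}; (9,6)→{6}. Safe: 4. Place at column 4.
Row 4: attacked by (1,1)→{1,4}; (2,4)→{2,4,6}; (3,7)→{6,7,8}; (6,2)→{2,4}; (7,5)→{2,5,8}; (8,9)→{5,9}; (9,6)→{1,6}. Safe: 3. Place at column 3.
Row 5: attacked by (1,1)→{1,5}; (2,4)→{1,4,7}; (3,7)→{5,7,9}; (4,3)→{2,3,4}; (6,2)→{1,2,3}; (7,5)→{3,5,7}; (8,9)→{6,9}; (9,6)→{2,6}. Safe: 8. Place at column 8.
Columns [1, 4, 7, 3, 8, 2, 5, 9, 6], r−c [0, -2, -4, 1, -3, 4, 2, -1, 3], r+c [2, 6, 10, 7, 13, 8, 12, 17, 15] are all distinct, so no two queens attack.

(1,1) (2,4) (3,7) (4,3) (5,8) (6,2) (7,5) (8,9) (9,6)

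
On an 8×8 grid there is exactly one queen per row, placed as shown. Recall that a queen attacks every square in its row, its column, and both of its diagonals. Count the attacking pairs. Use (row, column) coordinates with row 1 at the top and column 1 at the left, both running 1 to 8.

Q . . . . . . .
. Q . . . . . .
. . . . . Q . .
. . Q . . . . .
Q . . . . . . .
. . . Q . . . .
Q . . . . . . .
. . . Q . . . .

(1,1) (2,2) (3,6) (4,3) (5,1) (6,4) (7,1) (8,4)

6

Same column: (1,1)–(5,1) (column 1); (1,1)–(7,1) (column 1); (5,1)–(7,1) (column 1); (6,4)–(8,4) (column 4).
Same diagonal: (1,1)–(2,2) (|1−2| = |1−2| = 1); (5,1)–(8,4) (|5−8| = |1−4| = 3).
Total attacking pairs: 6.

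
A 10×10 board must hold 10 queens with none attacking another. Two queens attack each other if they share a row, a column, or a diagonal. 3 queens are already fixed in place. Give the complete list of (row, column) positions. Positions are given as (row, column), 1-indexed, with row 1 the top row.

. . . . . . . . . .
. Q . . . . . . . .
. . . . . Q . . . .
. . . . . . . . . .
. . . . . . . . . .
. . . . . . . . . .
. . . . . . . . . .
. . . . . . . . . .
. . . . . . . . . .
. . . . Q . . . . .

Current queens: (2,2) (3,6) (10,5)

(1,10) (2,2) (3,6) (4,1) (5,3) (6,7) (7,9) (8,4) (9,8) (10,5)

Row 1: attacked by (2,2)→{1,2,3}; (3,6)→{4,6,8}; (10,5)→{5}. Safe: 7, 9, 10. Place at column 10.
Row 4: attacked by (1,10)→{7,10}; (2,2)→{2,4}; (3,6)→{5,6,7}; (10,5)→{5}. Safe: 1, 3, 8, 9. Place at column 1.
Row 5: attacked by (1,10)→{6,10}; (2,2)→{2,5}; (3,6)→{4,6,8}; (4,1)→{1,2}; (10,5)→{5,10}. Safe: 3, 7, 9. Place at column 3.
Row 6: attacked by (1,10)→{5,10}; (2,2)→{2,6}; (3,6)→{3,6,9}; (4,1)→{1,3}; (5,3)→{2,3,4}; (10,5)→{1,5,9}. Safe: 7, 8. Place at column 7.
Row 7: attacked by (1,10)→{4,10}; (2,2)→{2,7}; (3,6)→{2,6,10}; (4,1)→{1,4}; (5,3)→{1,3,5}; (6,7)→{6,7,8}; (10,5)→{2,5,8}. Safe: 9. Place at column 9.
Row 8: attacked by (1,10)→{3,10}; (2,2)→{2,8}; (3,6)→{1,6}; (4,1)→{1,5}; (5,3)→{3,6}; (6,7)→{5,7,9}; (7,9)→{8,9,10}; (10,5)→{3,5,7}. Safe: 4. Place at column 4.
Row 9: attacked by (1,10)→{2,10}; (2,2)→{2,9}; (3,6)→{6}; (4,1)→{1,6}; (5,3)→{3,7}; (6,7)→{4,7,10}; (7,9)→{7,9}; (8,4)→{3,4,5}; (10,5)→{4,5,6}. Safe: 8. Place at column 8.
Columns [10, 2, 6, 1, 3, 7, 9, 4, 8, 5], r−c [-9, 0, -3, 3, 2, -1, -2, 4, 1, 5], r+c [11, 4, 9, 5, 8, 13, 16, 12, 17, 15] are all distinct, so no two queens attack.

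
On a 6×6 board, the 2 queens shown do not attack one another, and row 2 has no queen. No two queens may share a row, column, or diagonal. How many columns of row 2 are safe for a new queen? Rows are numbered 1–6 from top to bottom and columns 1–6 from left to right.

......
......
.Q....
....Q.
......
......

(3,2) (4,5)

(3,2) attacks row 2 at column 2 and diagonals 1, 3.
(4,5) attacks row 2 at column 5 and diagonals 3.
Attacked columns: {1, 2, 3, 5}. Safe: {4, 6}.

2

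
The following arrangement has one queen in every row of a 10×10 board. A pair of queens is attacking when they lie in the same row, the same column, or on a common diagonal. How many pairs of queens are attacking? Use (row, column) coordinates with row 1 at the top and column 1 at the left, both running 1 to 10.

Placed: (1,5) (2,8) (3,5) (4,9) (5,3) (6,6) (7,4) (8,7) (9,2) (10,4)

4

Same column: (1,5)–(3,5) (column 5); (7,4)–(10,4) (column 4).
Same diagonal: (3,5)–(5,3) (|3−5| = |5−3| = 2); (7,4)–(9,2) (|7−9| = |4−2| = 2).
Total attacking pairs: 4.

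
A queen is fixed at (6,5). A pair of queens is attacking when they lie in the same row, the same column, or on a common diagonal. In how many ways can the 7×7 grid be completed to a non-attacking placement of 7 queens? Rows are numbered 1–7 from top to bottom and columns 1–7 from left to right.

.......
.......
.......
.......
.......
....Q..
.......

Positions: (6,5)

Branch on row 1: col 1 → 1; col 2 → 1; col 3 → 0; col 4 → 1; col 6 → 3; col 7 → 0.
Sum: 1 + 1 + 0 + 1 + 3 + 0 = 6.

6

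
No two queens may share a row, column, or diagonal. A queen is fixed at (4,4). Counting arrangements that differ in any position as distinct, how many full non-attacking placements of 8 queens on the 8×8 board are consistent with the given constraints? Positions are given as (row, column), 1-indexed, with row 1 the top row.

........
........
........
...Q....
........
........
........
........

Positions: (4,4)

8

Branch on row 1: col 2 → 1; col 3 → 1; col 5 → 4; col 6 → 2; col 8 → 0.
Sum: 1 + 1 + 4 + 2 + 0 = 8.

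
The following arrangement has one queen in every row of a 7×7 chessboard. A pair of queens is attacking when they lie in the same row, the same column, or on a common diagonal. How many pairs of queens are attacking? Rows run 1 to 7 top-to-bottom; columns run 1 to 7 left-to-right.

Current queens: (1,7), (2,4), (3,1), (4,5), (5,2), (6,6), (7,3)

All columns are distinct and no two queens satisfy |Δrow| = |Δcol|, so no pair attacks.

0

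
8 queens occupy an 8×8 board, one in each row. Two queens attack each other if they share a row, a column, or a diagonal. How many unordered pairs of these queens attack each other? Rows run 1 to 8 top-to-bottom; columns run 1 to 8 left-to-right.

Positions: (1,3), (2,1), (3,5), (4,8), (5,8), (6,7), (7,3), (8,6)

4

Same column: (1,3)–(7,3) (column 3); (4,8)–(5,8) (column 8).
Same diagonal: (1,3)–(3,5) (|1−3| = |3−5| = 2); (5,8)–(6,7) (|5−6| = |8−7| = 1).
Total attacking pairs: 4.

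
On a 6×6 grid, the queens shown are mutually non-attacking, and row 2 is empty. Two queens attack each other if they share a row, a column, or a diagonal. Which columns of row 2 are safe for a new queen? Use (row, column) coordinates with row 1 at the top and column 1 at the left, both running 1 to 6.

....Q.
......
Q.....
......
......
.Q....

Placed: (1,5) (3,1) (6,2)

(1,5) attacks row 2 at column 5 and diagonals 4, 6.
(3,1) attacks row 2 at column 1 and diagonals 2.
(6,2) attacks row 2 at column 2 and diagonals 6.
Attacked columns: {1, 2, 4, 5, 6}. Safe: {3}.

columns 3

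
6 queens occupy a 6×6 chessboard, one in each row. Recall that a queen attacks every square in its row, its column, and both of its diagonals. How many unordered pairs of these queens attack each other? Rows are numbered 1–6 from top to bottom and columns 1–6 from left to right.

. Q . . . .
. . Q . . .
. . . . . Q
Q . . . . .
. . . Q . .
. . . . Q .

4

Same diagonal: (1,2)–(2,3) (|1−2| = |2−3| = 1); (2,3)–(4,1) (|2−4| = |3−1| = 2); (3,6)–(5,4) (|3−5| = |6−4| = 2); (5,4)–(6,5) (|5−6| = |4−5| = 1).
Total attacking pairs: 4.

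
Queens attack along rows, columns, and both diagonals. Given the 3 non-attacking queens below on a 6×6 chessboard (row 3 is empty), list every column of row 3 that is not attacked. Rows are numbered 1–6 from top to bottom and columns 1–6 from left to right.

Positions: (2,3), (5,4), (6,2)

columns 1

(2,3) attacks row 3 at column 3 and diagonals 2, 4.
(5,4) attacks row 3 at column 4 and diagonals 2, 6.
(6,2) attacks row 3 at column 2 and diagonals 5.
Attacked columns: {2, 3, 4, 5, 6}. Safe: {1}.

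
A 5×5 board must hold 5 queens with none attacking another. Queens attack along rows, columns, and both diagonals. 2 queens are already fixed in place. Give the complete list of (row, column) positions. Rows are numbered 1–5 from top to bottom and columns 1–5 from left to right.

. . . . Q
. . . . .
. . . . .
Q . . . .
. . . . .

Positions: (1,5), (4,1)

(1,5) (2,2) (3,4) (4,1) (5,3)

Row 2: attacked by (1,5)→{4,5}; (4,1)→{1,3}. Safe: 2. Place at column 2.
Row 3: attacked by (1,5)→{3,5}; (2,2)→{1,2,3}; (4,1)→{1,2}. Safe: 4. Place at column 4.
Row 5: attacked by (1,5)→{1,5}; (2,2)→{2,5}; (3,4)→{2,4}; (4,1)→{1,2}. Safe: 3. Place at column 3.
Columns [5, 2, 4, 1, 3], r−c [-4, 0, -1, 3, 2], r+c [6, 4, 7, 5, 8] are all distinct, so no two queens attack.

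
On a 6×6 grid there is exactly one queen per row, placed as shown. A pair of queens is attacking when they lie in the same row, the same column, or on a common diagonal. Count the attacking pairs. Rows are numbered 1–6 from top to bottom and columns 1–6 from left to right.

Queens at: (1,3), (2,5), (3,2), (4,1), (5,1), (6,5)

Same column: (2,5)–(6,5) (column 5); (4,1)–(5,1) (column 1).
Same diagonal: (3,2)–(4,1) (|3−4| = |2−1| = 1); (3,2)–(6,5) (|3−6| = |2−5| = 3).
Total attacking pairs: 4.

4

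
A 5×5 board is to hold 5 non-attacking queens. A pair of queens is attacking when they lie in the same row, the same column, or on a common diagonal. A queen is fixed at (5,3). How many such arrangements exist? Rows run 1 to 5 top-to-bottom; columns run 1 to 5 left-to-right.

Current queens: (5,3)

2

Branch on row 1: col 1 → 1; col 2 → 0; col 4 → 0; col 5 → 1.
Sum: 1 + 0 + 0 + 1 = 2.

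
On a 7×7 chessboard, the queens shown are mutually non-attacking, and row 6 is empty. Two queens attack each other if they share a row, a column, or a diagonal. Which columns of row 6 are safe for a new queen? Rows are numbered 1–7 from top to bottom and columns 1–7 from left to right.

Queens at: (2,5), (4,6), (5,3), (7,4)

(2,5) attacks row 6 at column 5 and diagonals 1.
(4,6) attacks row 6 at column 6 and diagonals 4.
(5,3) attacks row 6 at column 3 and diagonals 2, 4.
(7,4) attacks row 6 at column 4 and diagonals 3, 5.
Attacked columns: {1, 2, 3, 4, 5, 6}. Safe: {7}.

columns 7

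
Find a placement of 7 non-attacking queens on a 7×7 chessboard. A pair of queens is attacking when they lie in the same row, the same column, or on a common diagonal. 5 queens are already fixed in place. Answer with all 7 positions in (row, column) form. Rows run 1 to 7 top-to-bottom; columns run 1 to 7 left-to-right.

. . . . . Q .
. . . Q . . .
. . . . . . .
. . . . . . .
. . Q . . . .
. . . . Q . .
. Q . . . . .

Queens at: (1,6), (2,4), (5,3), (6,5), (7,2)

(1,6) (2,4) (3,7) (4,1) (5,3) (6,5) (7,2)

Row 3: attacked by (1,6)→{4,6}; (2,4)→{3,4,5}; (5,3)→{1,3,5}; (6,5)→{2,5}; (7,2)→{2,6}. Safe: 7. Place at column 7.
Row 4: attacked by (1,6)→{3,6}; (2,4)→{2,4,6}; (3,7)→{6,7}; (5,3)→{2,3,4}; (6,5)→{3,5,7}; (7,2)→{2,5}. Safe: 1. Place at column 1.
Columns [6, 4, 7, 1, 3, 5, 2], r−c [-5, -2, -4, 3, 2, 1, 5], r+c [7, 6, 10, 5, 8, 11, 9] are all distinct, so no two queens attack.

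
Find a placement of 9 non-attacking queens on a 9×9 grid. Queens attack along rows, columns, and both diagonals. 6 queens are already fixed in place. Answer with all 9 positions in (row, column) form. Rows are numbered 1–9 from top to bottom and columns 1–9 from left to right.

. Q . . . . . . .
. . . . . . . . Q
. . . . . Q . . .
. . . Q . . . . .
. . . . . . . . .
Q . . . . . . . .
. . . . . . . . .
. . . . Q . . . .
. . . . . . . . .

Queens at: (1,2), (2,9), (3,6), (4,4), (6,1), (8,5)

(1,2) (2,9) (3,6) (4,4) (5,7) (6,1) (7,3) (8,5) (9,8)

Row 5: attacked by (1,2)→{2,6}; (2,9)→{6,9}; (3,6)→{4,6,8}; (4,4)→{3,4,5}; (6,1)→{1,2}; (8,5)→{2,5,8}. Safe: 7. Place at column 7.
Row 7: attacked by (1,2)→{2,8}; (2,9)→{4,9}; (3,6)→{2,6}; (4,4)→{1,4,7}; (5,7)→{5,7,9}; (6,1)→{1,2}; (8,5)→{4,5,6}. Safe: 3. Place at column 3.
Row 9: attacked by (1,2)→{2}; (2,9)→{2,9}; (3,6)→{6}; (4,4)→{4,9}; (5,7)→{3,7}; (6,1)→{1,4}; (7,3)→{1,3,5}; (8,5)→{4,5,6}. Safe: 8. Place at column 8.
Columns [2, 9, 6, 4, 7, 1, 3, 5, 8], r−c [-1, -7, -3, 0, -2, 5, 4, 3, 1], r+c [3, 11, 9, 8, 12, 7, 10, 13, 17] are all distinct, so no two queens attack.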